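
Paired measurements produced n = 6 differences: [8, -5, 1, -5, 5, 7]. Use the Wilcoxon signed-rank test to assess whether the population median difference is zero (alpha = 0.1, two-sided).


Step 1: Drop any zero differences (none here) and take |d_i|.
|d| = [8, 5, 1, 5, 5, 7]
Step 2: Midrank |d_i| (ties get averaged ranks).
ranks: |8|->6, |5|->3, |1|->1, |5|->3, |5|->3, |7|->5
Step 3: Attach original signs; sum ranks with positive sign and with negative sign.
W+ = 6 + 1 + 3 + 5 = 15
W- = 3 + 3 = 6
(Check: W+ + W- = 21 should equal n(n+1)/2 = 21.)
Step 4: Test statistic W = min(W+, W-) = 6.
Step 5: Ties in |d|, so use the tie-corrected normal approximation.
        E[W] = n(n+1)/4 = 6*7/4 = 10.5.
        Tie groups: |d|=5 (t=3); sum(t^3 - t) = 24.
        Var[W] = n(n+1)(2n+1)/24 - sum(t^3-t)/48 = 546/24 - 24/48 = 22.25.
        z = (W - E[W]) / sqrt(Var[W]) = (6 - 10.5) / 4.7170 = -0.9540.
        Two-sided p = 2*Phi(z) = 0.340085.
Step 6: alpha = 0.1. fail to reject H0.

W+ = 15, W- = 6, W = min = 6, p = 0.340085, fail to reject H0.


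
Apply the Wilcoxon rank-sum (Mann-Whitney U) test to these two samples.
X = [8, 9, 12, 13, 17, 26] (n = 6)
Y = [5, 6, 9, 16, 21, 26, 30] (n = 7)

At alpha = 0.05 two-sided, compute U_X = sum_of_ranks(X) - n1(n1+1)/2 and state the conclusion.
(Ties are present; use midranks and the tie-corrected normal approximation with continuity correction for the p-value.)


Step 1: Combine and sort all 13 observations; assign midranks.
sorted (value, group): (5,Y), (6,Y), (8,X), (9,X), (9,Y), (12,X), (13,X), (16,Y), (17,X), (21,Y), (26,X), (26,Y), (30,Y)
ranks: 5->1, 6->2, 8->3, 9->4.5, 9->4.5, 12->6, 13->7, 16->8, 17->9, 21->10, 26->11.5, 26->11.5, 30->13
Step 2: Rank sum for X: R1 = 3 + 4.5 + 6 + 7 + 9 + 11.5 = 41.
Step 3: U_X = R1 - n1(n1+1)/2 = 41 - 6*7/2 = 41 - 21 = 20.
       U_Y = n1*n2 - U_X = 42 - 20 = 22.
Step 4: Ties are present, so use the tie-corrected normal approximation (with continuity correction) for the p-value.
Step 5: p-value = 0.942900; compare to alpha = 0.05. fail to reject H0.

U_X = 20, p = 0.942900, fail to reject H0 at alpha = 0.05.


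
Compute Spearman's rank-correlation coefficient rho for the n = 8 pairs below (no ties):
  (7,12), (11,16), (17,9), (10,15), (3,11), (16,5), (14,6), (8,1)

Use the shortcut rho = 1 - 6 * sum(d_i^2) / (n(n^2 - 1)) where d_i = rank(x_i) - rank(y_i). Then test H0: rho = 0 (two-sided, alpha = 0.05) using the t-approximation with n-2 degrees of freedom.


Step 1: Rank x and y separately (midranks; no ties here).
rank(x): 7->2, 11->5, 17->8, 10->4, 3->1, 16->7, 14->6, 8->3
rank(y): 12->6, 16->8, 9->4, 15->7, 11->5, 5->2, 6->3, 1->1
Step 2: d_i = R_x(i) - R_y(i); compute d_i^2.
  (2-6)^2=16, (5-8)^2=9, (8-4)^2=16, (4-7)^2=9, (1-5)^2=16, (7-2)^2=25, (6-3)^2=9, (3-1)^2=4
sum(d^2) = 104.
Step 3: rho = 1 - 6*104 / (8*(8^2 - 1)) = 1 - 624/504 = -0.238095.
Step 4: Under H0, t = rho * sqrt((n-2)/(1-rho^2)) = -0.6005 ~ t(6).
Step 5: Two-sided p-value from the t-distribution with 6 df = 0.570156.
Step 6: alpha = 0.05. fail to reject H0.

rho = -0.2381, p = 0.570156, fail to reject H0 at alpha = 0.05.


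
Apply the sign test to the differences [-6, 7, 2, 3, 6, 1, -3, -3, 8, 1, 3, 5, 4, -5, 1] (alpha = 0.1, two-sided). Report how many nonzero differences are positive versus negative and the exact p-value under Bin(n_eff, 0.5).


Step 1: Discard zero differences. Original n = 15; n_eff = number of nonzero differences = 15.
Nonzero differences (with sign): -6, +7, +2, +3, +6, +1, -3, -3, +8, +1, +3, +5, +4, -5, +1
Step 2: Count signs: positive = 11, negative = 4.
Step 3: Under H0: P(positive) = 0.5, so the number of positives S ~ Bin(15, 0.5).
Step 4: Two-sided exact p-value = sum of Bin(15,0.5) probabilities at or below the observed probability = 0.118469.
Step 5: alpha = 0.1. fail to reject H0.

n_eff = 15, pos = 11, neg = 4, p = 0.118469, fail to reject H0.


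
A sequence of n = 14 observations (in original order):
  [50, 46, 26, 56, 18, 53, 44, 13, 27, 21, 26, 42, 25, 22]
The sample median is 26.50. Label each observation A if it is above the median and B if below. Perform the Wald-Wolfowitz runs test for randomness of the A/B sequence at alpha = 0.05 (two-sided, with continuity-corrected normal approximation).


Step 1: Compute median = 26.50; label A = above, B = below.
Labels in order: AABABAABABBABB  (n_A = 7, n_B = 7)
Step 2: Count runs R = 10.
Step 3: Under H0 (random ordering), E[R] = 2*n_A*n_B/(n_A+n_B) + 1 = 2*7*7/14 + 1 = 8.0000.
        Var[R] = 2*n_A*n_B*(2*n_A*n_B - n_A - n_B) / ((n_A+n_B)^2 * (n_A+n_B-1)) = 8232/2548 = 3.2308.
        SD[R] = 1.7974.
Step 4: Continuity-corrected z = (R - 0.5 - E[R]) / SD[R] = (10 - 0.5 - 8.0000) / 1.7974 = 0.8345.
Step 5: Two-sided p-value via normal approximation = 2*(1 - Phi(|z|)) = 0.403986.
Step 6: alpha = 0.05. fail to reject H0.

R = 10, z = 0.8345, p = 0.403986, fail to reject H0.


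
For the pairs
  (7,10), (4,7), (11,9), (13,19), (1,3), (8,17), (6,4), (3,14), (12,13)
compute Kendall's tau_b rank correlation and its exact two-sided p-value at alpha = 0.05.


Step 1: Enumerate the 36 unordered pairs (i,j) with i<j and classify each by sign(x_j-x_i) * sign(y_j-y_i).
  (1,2):dx=-3,dy=-3->C; (1,3):dx=+4,dy=-1->D; (1,4):dx=+6,dy=+9->C; (1,5):dx=-6,dy=-7->C
  (1,6):dx=+1,dy=+7->C; (1,7):dx=-1,dy=-6->C; (1,8):dx=-4,dy=+4->D; (1,9):dx=+5,dy=+3->C
  (2,3):dx=+7,dy=+2->C; (2,4):dx=+9,dy=+12->C; (2,5):dx=-3,dy=-4->C; (2,6):dx=+4,dy=+10->C
  (2,7):dx=+2,dy=-3->D; (2,8):dx=-1,dy=+7->D; (2,9):dx=+8,dy=+6->C; (3,4):dx=+2,dy=+10->C
  (3,5):dx=-10,dy=-6->C; (3,6):dx=-3,dy=+8->D; (3,7):dx=-5,dy=-5->C; (3,8):dx=-8,dy=+5->D
  (3,9):dx=+1,dy=+4->C; (4,5):dx=-12,dy=-16->C; (4,6):dx=-5,dy=-2->C; (4,7):dx=-7,dy=-15->C
  (4,8):dx=-10,dy=-5->C; (4,9):dx=-1,dy=-6->C; (5,6):dx=+7,dy=+14->C; (5,7):dx=+5,dy=+1->C
  (5,8):dx=+2,dy=+11->C; (5,9):dx=+11,dy=+10->C; (6,7):dx=-2,dy=-13->C; (6,8):dx=-5,dy=-3->C
  (6,9):dx=+4,dy=-4->D; (7,8):dx=-3,dy=+10->D; (7,9):dx=+6,dy=+9->C; (8,9):dx=+9,dy=-1->D
Step 2: C = 27, D = 9, total pairs = 36.
Step 3: tau = (C - D)/(n(n-1)/2) = (27 - 9)/36 = 0.500000.
Step 4: Exact two-sided p-value (enumerate n! = 362880 permutations of y under H0): p = 0.075176.
Step 5: alpha = 0.05. fail to reject H0.

tau_b = 0.5000 (C=27, D=9), p = 0.075176, fail to reject H0.


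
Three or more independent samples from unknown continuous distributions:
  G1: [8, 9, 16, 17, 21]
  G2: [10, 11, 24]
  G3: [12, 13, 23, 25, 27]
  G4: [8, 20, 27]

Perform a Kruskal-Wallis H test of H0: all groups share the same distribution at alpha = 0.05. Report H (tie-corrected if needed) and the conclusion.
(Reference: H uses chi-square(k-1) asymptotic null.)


Step 1: Combine all N = 16 observations and assign midranks.
sorted (value, group, rank): (8,G1,1.5), (8,G4,1.5), (9,G1,3), (10,G2,4), (11,G2,5), (12,G3,6), (13,G3,7), (16,G1,8), (17,G1,9), (20,G4,10), (21,G1,11), (23,G3,12), (24,G2,13), (25,G3,14), (27,G3,15.5), (27,G4,15.5)
Step 2: Sum ranks within each group.
R_1 = 32.5 (n_1 = 5)
R_2 = 22 (n_2 = 3)
R_3 = 54.5 (n_3 = 5)
R_4 = 27 (n_4 = 3)
Step 3: H = 12/(N(N+1)) * sum(R_i^2/n_i) - 3(N+1)
     = 12/(16*17) * (32.5^2/5 + 22^2/3 + 54.5^2/5 + 27^2/3) - 3*17
     = 0.044118 * 1209.63 - 51
     = 2.366176.
Step 4: Ties present; correction factor C = 1 - 12/(16^3 - 16) = 0.997059. Corrected H = 2.366176 / 0.997059 = 2.373156.
Step 5: Under H0, H ~ chi^2(3); p-value = 0.498651.
Step 6: alpha = 0.05. fail to reject H0.

H = 2.3732, df = 3, p = 0.498651, fail to reject H0.


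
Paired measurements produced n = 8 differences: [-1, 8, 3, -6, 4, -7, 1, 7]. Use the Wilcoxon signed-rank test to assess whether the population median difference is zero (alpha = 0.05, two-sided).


Step 1: Drop any zero differences (none here) and take |d_i|.
|d| = [1, 8, 3, 6, 4, 7, 1, 7]
Step 2: Midrank |d_i| (ties get averaged ranks).
ranks: |1|->1.5, |8|->8, |3|->3, |6|->5, |4|->4, |7|->6.5, |1|->1.5, |7|->6.5
Step 3: Attach original signs; sum ranks with positive sign and with negative sign.
W+ = 8 + 3 + 4 + 1.5 + 6.5 = 23
W- = 1.5 + 5 + 6.5 = 13
(Check: W+ + W- = 36 should equal n(n+1)/2 = 36.)
Step 4: Test statistic W = min(W+, W-) = 13.
Step 5: Ties in |d|, so use the tie-corrected normal approximation.
        E[W] = n(n+1)/4 = 8*9/4 = 18.
        Tie groups: |d|=1 (t=2), |d|=7 (t=2); sum(t^3 - t) = 12.
        Var[W] = n(n+1)(2n+1)/24 - sum(t^3-t)/48 = 1224/24 - 12/48 = 50.75.
        z = (W - E[W]) / sqrt(Var[W]) = (13 - 18) / 7.1239 = -0.7019.
        Two-sided p = 2*Phi(z) = 0.482765.
Step 6: alpha = 0.05. fail to reject H0.

W+ = 23, W- = 13, W = min = 13, p = 0.482765, fail to reject H0.


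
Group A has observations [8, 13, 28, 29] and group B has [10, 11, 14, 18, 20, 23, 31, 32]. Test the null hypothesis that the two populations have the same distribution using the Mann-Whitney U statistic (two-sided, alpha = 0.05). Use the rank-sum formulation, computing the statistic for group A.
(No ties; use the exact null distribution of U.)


Step 1: Combine and sort all 12 observations; assign midranks.
sorted (value, group): (8,X), (10,Y), (11,Y), (13,X), (14,Y), (18,Y), (20,Y), (23,Y), (28,X), (29,X), (31,Y), (32,Y)
ranks: 8->1, 10->2, 11->3, 13->4, 14->5, 18->6, 20->7, 23->8, 28->9, 29->10, 31->11, 32->12
Step 2: Rank sum for X: R1 = 1 + 4 + 9 + 10 = 24.
Step 3: U_X = R1 - n1(n1+1)/2 = 24 - 4*5/2 = 24 - 10 = 14.
       U_Y = n1*n2 - U_X = 32 - 14 = 18.
Step 4: No ties, so the exact null distribution of U (based on enumerating the C(12,4) = 495 equally likely rank assignments) gives the two-sided p-value.
Step 5: p-value = 0.808081; compare to alpha = 0.05. fail to reject H0.

U_X = 14, p = 0.808081, fail to reject H0 at alpha = 0.05.


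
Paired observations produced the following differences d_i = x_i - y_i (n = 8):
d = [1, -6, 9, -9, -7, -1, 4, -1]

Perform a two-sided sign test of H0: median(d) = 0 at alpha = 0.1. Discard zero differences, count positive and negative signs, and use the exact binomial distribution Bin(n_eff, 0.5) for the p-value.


Step 1: Discard zero differences. Original n = 8; n_eff = number of nonzero differences = 8.
Nonzero differences (with sign): +1, -6, +9, -9, -7, -1, +4, -1
Step 2: Count signs: positive = 3, negative = 5.
Step 3: Under H0: P(positive) = 0.5, so the number of positives S ~ Bin(8, 0.5).
Step 4: Two-sided exact p-value = sum of Bin(8,0.5) probabilities at or below the observed probability = 0.726562.
Step 5: alpha = 0.1. fail to reject H0.

n_eff = 8, pos = 3, neg = 5, p = 0.726562, fail to reject H0.


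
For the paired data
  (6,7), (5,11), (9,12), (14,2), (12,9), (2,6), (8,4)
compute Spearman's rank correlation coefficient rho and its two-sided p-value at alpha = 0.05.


Step 1: Rank x and y separately (midranks; no ties here).
rank(x): 6->3, 5->2, 9->5, 14->7, 12->6, 2->1, 8->4
rank(y): 7->4, 11->6, 12->7, 2->1, 9->5, 6->3, 4->2
Step 2: d_i = R_x(i) - R_y(i); compute d_i^2.
  (3-4)^2=1, (2-6)^2=16, (5-7)^2=4, (7-1)^2=36, (6-5)^2=1, (1-3)^2=4, (4-2)^2=4
sum(d^2) = 66.
Step 3: rho = 1 - 6*66 / (7*(7^2 - 1)) = 1 - 396/336 = -0.178571.
Step 4: Under H0, t = rho * sqrt((n-2)/(1-rho^2)) = -0.4058 ~ t(5).
Step 5: Two-sided p-value from the t-distribution with 5 df = 0.701658.
Step 6: alpha = 0.05. fail to reject H0.

rho = -0.1786, p = 0.701658, fail to reject H0 at alpha = 0.05.


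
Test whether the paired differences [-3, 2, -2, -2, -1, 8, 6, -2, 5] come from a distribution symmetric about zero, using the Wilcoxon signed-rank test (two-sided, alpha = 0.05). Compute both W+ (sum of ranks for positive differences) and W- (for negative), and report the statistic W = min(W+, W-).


Step 1: Drop any zero differences (none here) and take |d_i|.
|d| = [3, 2, 2, 2, 1, 8, 6, 2, 5]
Step 2: Midrank |d_i| (ties get averaged ranks).
ranks: |3|->6, |2|->3.5, |2|->3.5, |2|->3.5, |1|->1, |8|->9, |6|->8, |2|->3.5, |5|->7
Step 3: Attach original signs; sum ranks with positive sign and with negative sign.
W+ = 3.5 + 9 + 8 + 7 = 27.5
W- = 6 + 3.5 + 3.5 + 1 + 3.5 = 17.5
(Check: W+ + W- = 45 should equal n(n+1)/2 = 45.)
Step 4: Test statistic W = min(W+, W-) = 17.5.
Step 5: Ties in |d|, so use the tie-corrected normal approximation.
        E[W] = n(n+1)/4 = 9*10/4 = 22.5.
        Tie groups: |d|=2 (t=4); sum(t^3 - t) = 60.
        Var[W] = n(n+1)(2n+1)/24 - sum(t^3-t)/48 = 1710/24 - 60/48 = 70.
        z = (W - E[W]) / sqrt(Var[W]) = (17.5 - 22.5) / 8.3666 = -0.5976.
        Two-sided p = 2*Phi(z) = 0.550097.
Step 6: alpha = 0.05. fail to reject H0.

W+ = 27.5, W- = 17.5, W = min = 17.5, p = 0.550097, fail to reject H0.


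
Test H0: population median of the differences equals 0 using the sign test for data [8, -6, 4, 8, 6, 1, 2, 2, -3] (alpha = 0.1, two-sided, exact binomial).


Step 1: Discard zero differences. Original n = 9; n_eff = number of nonzero differences = 9.
Nonzero differences (with sign): +8, -6, +4, +8, +6, +1, +2, +2, -3
Step 2: Count signs: positive = 7, negative = 2.
Step 3: Under H0: P(positive) = 0.5, so the number of positives S ~ Bin(9, 0.5).
Step 4: Two-sided exact p-value = sum of Bin(9,0.5) probabilities at or below the observed probability = 0.179688.
Step 5: alpha = 0.1. fail to reject H0.

n_eff = 9, pos = 7, neg = 2, p = 0.179688, fail to reject H0.


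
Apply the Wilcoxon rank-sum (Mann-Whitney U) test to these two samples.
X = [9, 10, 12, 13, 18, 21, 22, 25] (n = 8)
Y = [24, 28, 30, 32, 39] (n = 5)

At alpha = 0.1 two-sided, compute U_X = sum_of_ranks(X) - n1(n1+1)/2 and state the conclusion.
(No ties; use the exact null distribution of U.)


Step 1: Combine and sort all 13 observations; assign midranks.
sorted (value, group): (9,X), (10,X), (12,X), (13,X), (18,X), (21,X), (22,X), (24,Y), (25,X), (28,Y), (30,Y), (32,Y), (39,Y)
ranks: 9->1, 10->2, 12->3, 13->4, 18->5, 21->6, 22->7, 24->8, 25->9, 28->10, 30->11, 32->12, 39->13
Step 2: Rank sum for X: R1 = 1 + 2 + 3 + 4 + 5 + 6 + 7 + 9 = 37.
Step 3: U_X = R1 - n1(n1+1)/2 = 37 - 8*9/2 = 37 - 36 = 1.
       U_Y = n1*n2 - U_X = 40 - 1 = 39.
Step 4: No ties, so the exact null distribution of U (based on enumerating the C(13,8) = 1287 equally likely rank assignments) gives the two-sided p-value.
Step 5: p-value = 0.003108; compare to alpha = 0.1. reject H0.

U_X = 1, p = 0.003108, reject H0 at alpha = 0.1.


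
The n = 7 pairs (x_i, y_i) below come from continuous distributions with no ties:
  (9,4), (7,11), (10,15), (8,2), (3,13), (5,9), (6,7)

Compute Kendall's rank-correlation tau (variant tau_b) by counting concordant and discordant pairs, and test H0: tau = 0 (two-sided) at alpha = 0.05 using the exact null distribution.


Step 1: Enumerate the 21 unordered pairs (i,j) with i<j and classify each by sign(x_j-x_i) * sign(y_j-y_i).
  (1,2):dx=-2,dy=+7->D; (1,3):dx=+1,dy=+11->C; (1,4):dx=-1,dy=-2->C; (1,5):dx=-6,dy=+9->D
  (1,6):dx=-4,dy=+5->D; (1,7):dx=-3,dy=+3->D; (2,3):dx=+3,dy=+4->C; (2,4):dx=+1,dy=-9->D
  (2,5):dx=-4,dy=+2->D; (2,6):dx=-2,dy=-2->C; (2,7):dx=-1,dy=-4->C; (3,4):dx=-2,dy=-13->C
  (3,5):dx=-7,dy=-2->C; (3,6):dx=-5,dy=-6->C; (3,7):dx=-4,dy=-8->C; (4,5):dx=-5,dy=+11->D
  (4,6):dx=-3,dy=+7->D; (4,7):dx=-2,dy=+5->D; (5,6):dx=+2,dy=-4->D; (5,7):dx=+3,dy=-6->D
  (6,7):dx=+1,dy=-2->D
Step 2: C = 9, D = 12, total pairs = 21.
Step 3: tau = (C - D)/(n(n-1)/2) = (9 - 12)/21 = -0.142857.
Step 4: Exact two-sided p-value (enumerate n! = 5040 permutations of y under H0): p = 0.772619.
Step 5: alpha = 0.05. fail to reject H0.

tau_b = -0.1429 (C=9, D=12), p = 0.772619, fail to reject H0.


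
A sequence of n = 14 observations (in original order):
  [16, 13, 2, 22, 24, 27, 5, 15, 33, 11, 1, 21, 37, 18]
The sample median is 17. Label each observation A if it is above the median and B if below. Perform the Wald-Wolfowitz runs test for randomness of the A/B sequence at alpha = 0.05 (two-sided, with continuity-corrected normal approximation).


Step 1: Compute median = 17; label A = above, B = below.
Labels in order: BBBAAABBABBAAA  (n_A = 7, n_B = 7)
Step 2: Count runs R = 6.
Step 3: Under H0 (random ordering), E[R] = 2*n_A*n_B/(n_A+n_B) + 1 = 2*7*7/14 + 1 = 8.0000.
        Var[R] = 2*n_A*n_B*(2*n_A*n_B - n_A - n_B) / ((n_A+n_B)^2 * (n_A+n_B-1)) = 8232/2548 = 3.2308.
        SD[R] = 1.7974.
Step 4: Continuity-corrected z = (R + 0.5 - E[R]) / SD[R] = (6 + 0.5 - 8.0000) / 1.7974 = -0.8345.
Step 5: Two-sided p-value via normal approximation = 2*(1 - Phi(|z|)) = 0.403986.
Step 6: alpha = 0.05. fail to reject H0.

R = 6, z = -0.8345, p = 0.403986, fail to reject H0.


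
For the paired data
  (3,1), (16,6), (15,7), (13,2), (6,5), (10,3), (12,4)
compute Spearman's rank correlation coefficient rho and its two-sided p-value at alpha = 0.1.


Step 1: Rank x and y separately (midranks; no ties here).
rank(x): 3->1, 16->7, 15->6, 13->5, 6->2, 10->3, 12->4
rank(y): 1->1, 6->6, 7->7, 2->2, 5->5, 3->3, 4->4
Step 2: d_i = R_x(i) - R_y(i); compute d_i^2.
  (1-1)^2=0, (7-6)^2=1, (6-7)^2=1, (5-2)^2=9, (2-5)^2=9, (3-3)^2=0, (4-4)^2=0
sum(d^2) = 20.
Step 3: rho = 1 - 6*20 / (7*(7^2 - 1)) = 1 - 120/336 = 0.642857.
Step 4: Under H0, t = rho * sqrt((n-2)/(1-rho^2)) = 1.8766 ~ t(5).
Step 5: Two-sided p-value from the t-distribution with 5 df = 0.119392.
Step 6: alpha = 0.1. fail to reject H0.

rho = 0.6429, p = 0.119392, fail to reject H0 at alpha = 0.1.


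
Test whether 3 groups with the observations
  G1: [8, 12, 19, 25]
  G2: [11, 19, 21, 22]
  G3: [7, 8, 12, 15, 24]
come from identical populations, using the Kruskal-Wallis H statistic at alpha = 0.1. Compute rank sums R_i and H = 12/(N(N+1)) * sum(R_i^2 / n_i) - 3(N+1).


Step 1: Combine all N = 13 observations and assign midranks.
sorted (value, group, rank): (7,G3,1), (8,G1,2.5), (8,G3,2.5), (11,G2,4), (12,G1,5.5), (12,G3,5.5), (15,G3,7), (19,G1,8.5), (19,G2,8.5), (21,G2,10), (22,G2,11), (24,G3,12), (25,G1,13)
Step 2: Sum ranks within each group.
R_1 = 29.5 (n_1 = 4)
R_2 = 33.5 (n_2 = 4)
R_3 = 28 (n_3 = 5)
Step 3: H = 12/(N(N+1)) * sum(R_i^2/n_i) - 3(N+1)
     = 12/(13*14) * (29.5^2/4 + 33.5^2/4 + 28^2/5) - 3*14
     = 0.065934 * 654.925 - 42
     = 1.181868.
Step 4: Ties present; correction factor C = 1 - 18/(13^3 - 13) = 0.991758. Corrected H = 1.181868 / 0.991758 = 1.191690.
Step 5: Under H0, H ~ chi^2(2); p-value = 0.551097.
Step 6: alpha = 0.1. fail to reject H0.

H = 1.1917, df = 2, p = 0.551097, fail to reject H0.


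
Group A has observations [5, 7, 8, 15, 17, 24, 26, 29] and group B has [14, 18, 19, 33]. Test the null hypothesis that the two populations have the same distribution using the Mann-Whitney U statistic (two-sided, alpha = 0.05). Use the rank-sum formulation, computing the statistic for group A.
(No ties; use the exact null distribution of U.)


Step 1: Combine and sort all 12 observations; assign midranks.
sorted (value, group): (5,X), (7,X), (8,X), (14,Y), (15,X), (17,X), (18,Y), (19,Y), (24,X), (26,X), (29,X), (33,Y)
ranks: 5->1, 7->2, 8->3, 14->4, 15->5, 17->6, 18->7, 19->8, 24->9, 26->10, 29->11, 33->12
Step 2: Rank sum for X: R1 = 1 + 2 + 3 + 5 + 6 + 9 + 10 + 11 = 47.
Step 3: U_X = R1 - n1(n1+1)/2 = 47 - 8*9/2 = 47 - 36 = 11.
       U_Y = n1*n2 - U_X = 32 - 11 = 21.
Step 4: No ties, so the exact null distribution of U (based on enumerating the C(12,8) = 495 equally likely rank assignments) gives the two-sided p-value.
Step 5: p-value = 0.460606; compare to alpha = 0.05. fail to reject H0.

U_X = 11, p = 0.460606, fail to reject H0 at alpha = 0.05.


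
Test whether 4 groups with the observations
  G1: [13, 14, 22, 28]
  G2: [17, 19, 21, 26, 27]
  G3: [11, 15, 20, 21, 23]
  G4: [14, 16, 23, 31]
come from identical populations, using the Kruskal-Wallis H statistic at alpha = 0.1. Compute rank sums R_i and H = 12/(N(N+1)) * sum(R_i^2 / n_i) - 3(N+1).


Step 1: Combine all N = 18 observations and assign midranks.
sorted (value, group, rank): (11,G3,1), (13,G1,2), (14,G1,3.5), (14,G4,3.5), (15,G3,5), (16,G4,6), (17,G2,7), (19,G2,8), (20,G3,9), (21,G2,10.5), (21,G3,10.5), (22,G1,12), (23,G3,13.5), (23,G4,13.5), (26,G2,15), (27,G2,16), (28,G1,17), (31,G4,18)
Step 2: Sum ranks within each group.
R_1 = 34.5 (n_1 = 4)
R_2 = 56.5 (n_2 = 5)
R_3 = 39 (n_3 = 5)
R_4 = 41 (n_4 = 4)
Step 3: H = 12/(N(N+1)) * sum(R_i^2/n_i) - 3(N+1)
     = 12/(18*19) * (34.5^2/4 + 56.5^2/5 + 39^2/5 + 41^2/4) - 3*19
     = 0.035088 * 1660.46 - 57
     = 1.261842.
Step 4: Ties present; correction factor C = 1 - 18/(18^3 - 18) = 0.996904. Corrected H = 1.261842 / 0.996904 = 1.265761.
Step 5: Under H0, H ~ chi^2(3); p-value = 0.737279.
Step 6: alpha = 0.1. fail to reject H0.

H = 1.2658, df = 3, p = 0.737279, fail to reject H0.


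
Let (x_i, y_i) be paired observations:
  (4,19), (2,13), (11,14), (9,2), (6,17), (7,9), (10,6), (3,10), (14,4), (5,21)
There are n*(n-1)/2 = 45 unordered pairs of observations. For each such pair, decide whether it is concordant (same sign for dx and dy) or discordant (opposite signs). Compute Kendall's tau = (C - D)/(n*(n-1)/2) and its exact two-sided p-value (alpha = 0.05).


Step 1: Enumerate the 45 unordered pairs (i,j) with i<j and classify each by sign(x_j-x_i) * sign(y_j-y_i).
  (1,2):dx=-2,dy=-6->C; (1,3):dx=+7,dy=-5->D; (1,4):dx=+5,dy=-17->D; (1,5):dx=+2,dy=-2->D
  (1,6):dx=+3,dy=-10->D; (1,7):dx=+6,dy=-13->D; (1,8):dx=-1,dy=-9->C; (1,9):dx=+10,dy=-15->D
  (1,10):dx=+1,dy=+2->C; (2,3):dx=+9,dy=+1->C; (2,4):dx=+7,dy=-11->D; (2,5):dx=+4,dy=+4->C
  (2,6):dx=+5,dy=-4->D; (2,7):dx=+8,dy=-7->D; (2,8):dx=+1,dy=-3->D; (2,9):dx=+12,dy=-9->D
  (2,10):dx=+3,dy=+8->C; (3,4):dx=-2,dy=-12->C; (3,5):dx=-5,dy=+3->D; (3,6):dx=-4,dy=-5->C
  (3,7):dx=-1,dy=-8->C; (3,8):dx=-8,dy=-4->C; (3,9):dx=+3,dy=-10->D; (3,10):dx=-6,dy=+7->D
  (4,5):dx=-3,dy=+15->D; (4,6):dx=-2,dy=+7->D; (4,7):dx=+1,dy=+4->C; (4,8):dx=-6,dy=+8->D
  (4,9):dx=+5,dy=+2->C; (4,10):dx=-4,dy=+19->D; (5,6):dx=+1,dy=-8->D; (5,7):dx=+4,dy=-11->D
  (5,8):dx=-3,dy=-7->C; (5,9):dx=+8,dy=-13->D; (5,10):dx=-1,dy=+4->D; (6,7):dx=+3,dy=-3->D
  (6,8):dx=-4,dy=+1->D; (6,9):dx=+7,dy=-5->D; (6,10):dx=-2,dy=+12->D; (7,8):dx=-7,dy=+4->D
  (7,9):dx=+4,dy=-2->D; (7,10):dx=-5,dy=+15->D; (8,9):dx=+11,dy=-6->D; (8,10):dx=+2,dy=+11->C
  (9,10):dx=-9,dy=+17->D
Step 2: C = 14, D = 31, total pairs = 45.
Step 3: tau = (C - D)/(n(n-1)/2) = (14 - 31)/45 = -0.377778.
Step 4: Exact two-sided p-value (enumerate n! = 3628800 permutations of y under H0): p = 0.155742.
Step 5: alpha = 0.05. fail to reject H0.

tau_b = -0.3778 (C=14, D=31), p = 0.155742, fail to reject H0.


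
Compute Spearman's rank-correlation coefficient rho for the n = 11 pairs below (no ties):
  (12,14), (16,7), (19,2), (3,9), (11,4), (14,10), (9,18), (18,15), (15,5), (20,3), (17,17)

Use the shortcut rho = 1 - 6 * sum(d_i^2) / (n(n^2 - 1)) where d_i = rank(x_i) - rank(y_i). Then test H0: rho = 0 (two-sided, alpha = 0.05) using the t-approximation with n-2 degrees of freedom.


Step 1: Rank x and y separately (midranks; no ties here).
rank(x): 12->4, 16->7, 19->10, 3->1, 11->3, 14->5, 9->2, 18->9, 15->6, 20->11, 17->8
rank(y): 14->8, 7->5, 2->1, 9->6, 4->3, 10->7, 18->11, 15->9, 5->4, 3->2, 17->10
Step 2: d_i = R_x(i) - R_y(i); compute d_i^2.
  (4-8)^2=16, (7-5)^2=4, (10-1)^2=81, (1-6)^2=25, (3-3)^2=0, (5-7)^2=4, (2-11)^2=81, (9-9)^2=0, (6-4)^2=4, (11-2)^2=81, (8-10)^2=4
sum(d^2) = 300.
Step 3: rho = 1 - 6*300 / (11*(11^2 - 1)) = 1 - 1800/1320 = -0.363636.
Step 4: Under H0, t = rho * sqrt((n-2)/(1-rho^2)) = -1.1711 ~ t(9).
Step 5: Two-sided p-value from the t-distribution with 9 df = 0.271638.
Step 6: alpha = 0.05. fail to reject H0.

rho = -0.3636, p = 0.271638, fail to reject H0 at alpha = 0.05.


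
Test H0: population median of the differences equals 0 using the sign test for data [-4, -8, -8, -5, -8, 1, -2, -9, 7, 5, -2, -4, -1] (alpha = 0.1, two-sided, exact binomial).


Step 1: Discard zero differences. Original n = 13; n_eff = number of nonzero differences = 13.
Nonzero differences (with sign): -4, -8, -8, -5, -8, +1, -2, -9, +7, +5, -2, -4, -1
Step 2: Count signs: positive = 3, negative = 10.
Step 3: Under H0: P(positive) = 0.5, so the number of positives S ~ Bin(13, 0.5).
Step 4: Two-sided exact p-value = sum of Bin(13,0.5) probabilities at or below the observed probability = 0.092285.
Step 5: alpha = 0.1. reject H0.

n_eff = 13, pos = 3, neg = 10, p = 0.092285, reject H0.


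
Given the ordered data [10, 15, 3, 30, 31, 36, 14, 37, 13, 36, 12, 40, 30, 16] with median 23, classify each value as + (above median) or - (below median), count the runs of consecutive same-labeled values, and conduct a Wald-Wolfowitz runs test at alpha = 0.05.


Step 1: Compute median = 23; label A = above, B = below.
Labels in order: BBBAAABABABAAB  (n_A = 7, n_B = 7)
Step 2: Count runs R = 9.
Step 3: Under H0 (random ordering), E[R] = 2*n_A*n_B/(n_A+n_B) + 1 = 2*7*7/14 + 1 = 8.0000.
        Var[R] = 2*n_A*n_B*(2*n_A*n_B - n_A - n_B) / ((n_A+n_B)^2 * (n_A+n_B-1)) = 8232/2548 = 3.2308.
        SD[R] = 1.7974.
Step 4: Continuity-corrected z = (R - 0.5 - E[R]) / SD[R] = (9 - 0.5 - 8.0000) / 1.7974 = 0.2782.
Step 5: Two-sided p-value via normal approximation = 2*(1 - Phi(|z|)) = 0.780879.
Step 6: alpha = 0.05. fail to reject H0.

R = 9, z = 0.2782, p = 0.780879, fail to reject H0.


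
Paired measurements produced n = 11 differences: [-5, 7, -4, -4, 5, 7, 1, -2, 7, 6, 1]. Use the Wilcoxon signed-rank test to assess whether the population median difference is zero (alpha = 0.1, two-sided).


Step 1: Drop any zero differences (none here) and take |d_i|.
|d| = [5, 7, 4, 4, 5, 7, 1, 2, 7, 6, 1]
Step 2: Midrank |d_i| (ties get averaged ranks).
ranks: |5|->6.5, |7|->10, |4|->4.5, |4|->4.5, |5|->6.5, |7|->10, |1|->1.5, |2|->3, |7|->10, |6|->8, |1|->1.5
Step 3: Attach original signs; sum ranks with positive sign and with negative sign.
W+ = 10 + 6.5 + 10 + 1.5 + 10 + 8 + 1.5 = 47.5
W- = 6.5 + 4.5 + 4.5 + 3 = 18.5
(Check: W+ + W- = 66 should equal n(n+1)/2 = 66.)
Step 4: Test statistic W = min(W+, W-) = 18.5.
Step 5: Ties in |d|, so use the tie-corrected normal approximation.
        E[W] = n(n+1)/4 = 11*12/4 = 33.
        Tie groups: |d|=1 (t=2), |d|=4 (t=2), |d|=5 (t=2), |d|=7 (t=3); sum(t^3 - t) = 42.
        Var[W] = n(n+1)(2n+1)/24 - sum(t^3-t)/48 = 3036/24 - 42/48 = 125.625.
        z = (W - E[W]) / sqrt(Var[W]) = (18.5 - 33) / 11.2083 = -1.2937.
        Two-sided p = 2*Phi(z) = 0.195773.
Step 6: alpha = 0.1. fail to reject H0.

W+ = 47.5, W- = 18.5, W = min = 18.5, p = 0.195773, fail to reject H0.


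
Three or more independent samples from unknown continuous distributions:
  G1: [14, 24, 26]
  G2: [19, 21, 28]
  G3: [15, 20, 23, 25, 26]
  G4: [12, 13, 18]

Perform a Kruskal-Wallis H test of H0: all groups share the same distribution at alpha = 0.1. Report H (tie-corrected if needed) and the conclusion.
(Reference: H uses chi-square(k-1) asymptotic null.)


Step 1: Combine all N = 14 observations and assign midranks.
sorted (value, group, rank): (12,G4,1), (13,G4,2), (14,G1,3), (15,G3,4), (18,G4,5), (19,G2,6), (20,G3,7), (21,G2,8), (23,G3,9), (24,G1,10), (25,G3,11), (26,G1,12.5), (26,G3,12.5), (28,G2,14)
Step 2: Sum ranks within each group.
R_1 = 25.5 (n_1 = 3)
R_2 = 28 (n_2 = 3)
R_3 = 43.5 (n_3 = 5)
R_4 = 8 (n_4 = 3)
Step 3: H = 12/(N(N+1)) * sum(R_i^2/n_i) - 3(N+1)
     = 12/(14*15) * (25.5^2/3 + 28^2/3 + 43.5^2/5 + 8^2/3) - 3*15
     = 0.057143 * 877.867 - 45
     = 5.163810.
Step 4: Ties present; correction factor C = 1 - 6/(14^3 - 14) = 0.997802. Corrected H = 5.163810 / 0.997802 = 5.175184.
Step 5: Under H0, H ~ chi^2(3); p-value = 0.159410.
Step 6: alpha = 0.1. fail to reject H0.

H = 5.1752, df = 3, p = 0.159410, fail to reject H0.


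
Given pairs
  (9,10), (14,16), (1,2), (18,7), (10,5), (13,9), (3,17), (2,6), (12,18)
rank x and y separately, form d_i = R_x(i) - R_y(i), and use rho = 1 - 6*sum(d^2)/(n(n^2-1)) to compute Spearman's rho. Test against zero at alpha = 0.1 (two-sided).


Step 1: Rank x and y separately (midranks; no ties here).
rank(x): 9->4, 14->8, 1->1, 18->9, 10->5, 13->7, 3->3, 2->2, 12->6
rank(y): 10->6, 16->7, 2->1, 7->4, 5->2, 9->5, 17->8, 6->3, 18->9
Step 2: d_i = R_x(i) - R_y(i); compute d_i^2.
  (4-6)^2=4, (8-7)^2=1, (1-1)^2=0, (9-4)^2=25, (5-2)^2=9, (7-5)^2=4, (3-8)^2=25, (2-3)^2=1, (6-9)^2=9
sum(d^2) = 78.
Step 3: rho = 1 - 6*78 / (9*(9^2 - 1)) = 1 - 468/720 = 0.350000.
Step 4: Under H0, t = rho * sqrt((n-2)/(1-rho^2)) = 0.9885 ~ t(7).
Step 5: Two-sided p-value from the t-distribution with 7 df = 0.355820.
Step 6: alpha = 0.1. fail to reject H0.

rho = 0.3500, p = 0.355820, fail to reject H0 at alpha = 0.1.


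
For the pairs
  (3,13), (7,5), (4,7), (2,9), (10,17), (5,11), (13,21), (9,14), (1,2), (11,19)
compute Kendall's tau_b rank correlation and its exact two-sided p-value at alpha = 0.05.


Step 1: Enumerate the 45 unordered pairs (i,j) with i<j and classify each by sign(x_j-x_i) * sign(y_j-y_i).
  (1,2):dx=+4,dy=-8->D; (1,3):dx=+1,dy=-6->D; (1,4):dx=-1,dy=-4->C; (1,5):dx=+7,dy=+4->C
  (1,6):dx=+2,dy=-2->D; (1,7):dx=+10,dy=+8->C; (1,8):dx=+6,dy=+1->C; (1,9):dx=-2,dy=-11->C
  (1,10):dx=+8,dy=+6->C; (2,3):dx=-3,dy=+2->D; (2,4):dx=-5,dy=+4->D; (2,5):dx=+3,dy=+12->C
  (2,6):dx=-2,dy=+6->D; (2,7):dx=+6,dy=+16->C; (2,8):dx=+2,dy=+9->C; (2,9):dx=-6,dy=-3->C
  (2,10):dx=+4,dy=+14->C; (3,4):dx=-2,dy=+2->D; (3,5):dx=+6,dy=+10->C; (3,6):dx=+1,dy=+4->C
  (3,7):dx=+9,dy=+14->C; (3,8):dx=+5,dy=+7->C; (3,9):dx=-3,dy=-5->C; (3,10):dx=+7,dy=+12->C
  (4,5):dx=+8,dy=+8->C; (4,6):dx=+3,dy=+2->C; (4,7):dx=+11,dy=+12->C; (4,8):dx=+7,dy=+5->C
  (4,9):dx=-1,dy=-7->C; (4,10):dx=+9,dy=+10->C; (5,6):dx=-5,dy=-6->C; (5,7):dx=+3,dy=+4->C
  (5,8):dx=-1,dy=-3->C; (5,9):dx=-9,dy=-15->C; (5,10):dx=+1,dy=+2->C; (6,7):dx=+8,dy=+10->C
  (6,8):dx=+4,dy=+3->C; (6,9):dx=-4,dy=-9->C; (6,10):dx=+6,dy=+8->C; (7,8):dx=-4,dy=-7->C
  (7,9):dx=-12,dy=-19->C; (7,10):dx=-2,dy=-2->C; (8,9):dx=-8,dy=-12->C; (8,10):dx=+2,dy=+5->C
  (9,10):dx=+10,dy=+17->C
Step 2: C = 38, D = 7, total pairs = 45.
Step 3: tau = (C - D)/(n(n-1)/2) = (38 - 7)/45 = 0.688889.
Step 4: Exact two-sided p-value (enumerate n! = 3628800 permutations of y under H0): p = 0.004687.
Step 5: alpha = 0.05. reject H0.

tau_b = 0.6889 (C=38, D=7), p = 0.004687, reject H0.


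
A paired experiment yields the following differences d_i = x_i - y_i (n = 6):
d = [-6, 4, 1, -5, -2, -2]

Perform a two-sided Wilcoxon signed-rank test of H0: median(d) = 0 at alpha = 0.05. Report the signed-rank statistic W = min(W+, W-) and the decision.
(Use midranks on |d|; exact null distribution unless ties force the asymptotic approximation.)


Step 1: Drop any zero differences (none here) and take |d_i|.
|d| = [6, 4, 1, 5, 2, 2]
Step 2: Midrank |d_i| (ties get averaged ranks).
ranks: |6|->6, |4|->4, |1|->1, |5|->5, |2|->2.5, |2|->2.5
Step 3: Attach original signs; sum ranks with positive sign and with negative sign.
W+ = 4 + 1 = 5
W- = 6 + 5 + 2.5 + 2.5 = 16
(Check: W+ + W- = 21 should equal n(n+1)/2 = 21.)
Step 4: Test statistic W = min(W+, W-) = 5.
Step 5: Ties in |d|, so use the tie-corrected normal approximation.
        E[W] = n(n+1)/4 = 6*7/4 = 10.5.
        Tie groups: |d|=2 (t=2); sum(t^3 - t) = 6.
        Var[W] = n(n+1)(2n+1)/24 - sum(t^3-t)/48 = 546/24 - 6/48 = 22.625.
        z = (W - E[W]) / sqrt(Var[W]) = (5 - 10.5) / 4.7566 = -1.1563.
        Two-sided p = 2*Phi(z) = 0.247561.
Step 6: alpha = 0.05. fail to reject H0.

W+ = 5, W- = 16, W = min = 5, p = 0.247561, fail to reject H0.


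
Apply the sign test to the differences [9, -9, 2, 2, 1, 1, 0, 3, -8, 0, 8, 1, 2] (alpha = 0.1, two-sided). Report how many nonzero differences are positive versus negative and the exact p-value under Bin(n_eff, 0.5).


Step 1: Discard zero differences. Original n = 13; n_eff = number of nonzero differences = 11.
Nonzero differences (with sign): +9, -9, +2, +2, +1, +1, +3, -8, +8, +1, +2
Step 2: Count signs: positive = 9, negative = 2.
Step 3: Under H0: P(positive) = 0.5, so the number of positives S ~ Bin(11, 0.5).
Step 4: Two-sided exact p-value = sum of Bin(11,0.5) probabilities at or below the observed probability = 0.065430.
Step 5: alpha = 0.1. reject H0.

n_eff = 11, pos = 9, neg = 2, p = 0.065430, reject H0.


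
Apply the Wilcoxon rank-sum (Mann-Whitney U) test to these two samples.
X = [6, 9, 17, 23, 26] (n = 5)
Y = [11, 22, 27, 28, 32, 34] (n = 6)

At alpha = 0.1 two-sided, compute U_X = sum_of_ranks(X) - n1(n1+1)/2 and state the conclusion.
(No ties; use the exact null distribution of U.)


Step 1: Combine and sort all 11 observations; assign midranks.
sorted (value, group): (6,X), (9,X), (11,Y), (17,X), (22,Y), (23,X), (26,X), (27,Y), (28,Y), (32,Y), (34,Y)
ranks: 6->1, 9->2, 11->3, 17->4, 22->5, 23->6, 26->7, 27->8, 28->9, 32->10, 34->11
Step 2: Rank sum for X: R1 = 1 + 2 + 4 + 6 + 7 = 20.
Step 3: U_X = R1 - n1(n1+1)/2 = 20 - 5*6/2 = 20 - 15 = 5.
       U_Y = n1*n2 - U_X = 30 - 5 = 25.
Step 4: No ties, so the exact null distribution of U (based on enumerating the C(11,5) = 462 equally likely rank assignments) gives the two-sided p-value.
Step 5: p-value = 0.082251; compare to alpha = 0.1. reject H0.

U_X = 5, p = 0.082251, reject H0 at alpha = 0.1.


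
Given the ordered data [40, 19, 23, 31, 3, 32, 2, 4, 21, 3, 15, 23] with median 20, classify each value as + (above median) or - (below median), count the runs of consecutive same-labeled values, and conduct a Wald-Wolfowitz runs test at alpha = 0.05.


Step 1: Compute median = 20; label A = above, B = below.
Labels in order: ABAABABBABBA  (n_A = 6, n_B = 6)
Step 2: Count runs R = 9.
Step 3: Under H0 (random ordering), E[R] = 2*n_A*n_B/(n_A+n_B) + 1 = 2*6*6/12 + 1 = 7.0000.
        Var[R] = 2*n_A*n_B*(2*n_A*n_B - n_A - n_B) / ((n_A+n_B)^2 * (n_A+n_B-1)) = 4320/1584 = 2.7273.
        SD[R] = 1.6514.
Step 4: Continuity-corrected z = (R - 0.5 - E[R]) / SD[R] = (9 - 0.5 - 7.0000) / 1.6514 = 0.9083.
Step 5: Two-sided p-value via normal approximation = 2*(1 - Phi(|z|)) = 0.363722.
Step 6: alpha = 0.05. fail to reject H0.

R = 9, z = 0.9083, p = 0.363722, fail to reject H0.


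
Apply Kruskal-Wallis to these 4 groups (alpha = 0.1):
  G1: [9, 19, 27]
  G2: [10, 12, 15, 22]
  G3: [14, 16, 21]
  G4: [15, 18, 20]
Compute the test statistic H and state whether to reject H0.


Step 1: Combine all N = 13 observations and assign midranks.
sorted (value, group, rank): (9,G1,1), (10,G2,2), (12,G2,3), (14,G3,4), (15,G2,5.5), (15,G4,5.5), (16,G3,7), (18,G4,8), (19,G1,9), (20,G4,10), (21,G3,11), (22,G2,12), (27,G1,13)
Step 2: Sum ranks within each group.
R_1 = 23 (n_1 = 3)
R_2 = 22.5 (n_2 = 4)
R_3 = 22 (n_3 = 3)
R_4 = 23.5 (n_4 = 3)
Step 3: H = 12/(N(N+1)) * sum(R_i^2/n_i) - 3(N+1)
     = 12/(13*14) * (23^2/3 + 22.5^2/4 + 22^2/3 + 23.5^2/3) - 3*14
     = 0.065934 * 648.312 - 42
     = 0.745879.
Step 4: Ties present; correction factor C = 1 - 6/(13^3 - 13) = 0.997253. Corrected H = 0.745879 / 0.997253 = 0.747934.
Step 5: Under H0, H ~ chi^2(3); p-value = 0.861876.
Step 6: alpha = 0.1. fail to reject H0.

H = 0.7479, df = 3, p = 0.861876, fail to reject H0.


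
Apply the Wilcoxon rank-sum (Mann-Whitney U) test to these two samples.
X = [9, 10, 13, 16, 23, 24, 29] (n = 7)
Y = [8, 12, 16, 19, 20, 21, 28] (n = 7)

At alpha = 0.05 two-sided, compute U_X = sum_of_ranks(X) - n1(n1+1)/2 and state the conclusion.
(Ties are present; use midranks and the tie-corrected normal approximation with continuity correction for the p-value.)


Step 1: Combine and sort all 14 observations; assign midranks.
sorted (value, group): (8,Y), (9,X), (10,X), (12,Y), (13,X), (16,X), (16,Y), (19,Y), (20,Y), (21,Y), (23,X), (24,X), (28,Y), (29,X)
ranks: 8->1, 9->2, 10->3, 12->4, 13->5, 16->6.5, 16->6.5, 19->8, 20->9, 21->10, 23->11, 24->12, 28->13, 29->14
Step 2: Rank sum for X: R1 = 2 + 3 + 5 + 6.5 + 11 + 12 + 14 = 53.5.
Step 3: U_X = R1 - n1(n1+1)/2 = 53.5 - 7*8/2 = 53.5 - 28 = 25.5.
       U_Y = n1*n2 - U_X = 49 - 25.5 = 23.5.
Step 4: Ties are present, so use the tie-corrected normal approximation (with continuity correction) for the p-value.
Step 5: p-value = 0.949004; compare to alpha = 0.05. fail to reject H0.

U_X = 25.5, p = 0.949004, fail to reject H0 at alpha = 0.05.


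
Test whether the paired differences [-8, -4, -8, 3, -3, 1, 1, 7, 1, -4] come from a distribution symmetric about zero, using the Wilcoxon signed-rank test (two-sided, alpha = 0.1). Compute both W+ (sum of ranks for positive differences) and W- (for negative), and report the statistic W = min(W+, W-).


Step 1: Drop any zero differences (none here) and take |d_i|.
|d| = [8, 4, 8, 3, 3, 1, 1, 7, 1, 4]
Step 2: Midrank |d_i| (ties get averaged ranks).
ranks: |8|->9.5, |4|->6.5, |8|->9.5, |3|->4.5, |3|->4.5, |1|->2, |1|->2, |7|->8, |1|->2, |4|->6.5
Step 3: Attach original signs; sum ranks with positive sign and with negative sign.
W+ = 4.5 + 2 + 2 + 8 + 2 = 18.5
W- = 9.5 + 6.5 + 9.5 + 4.5 + 6.5 = 36.5
(Check: W+ + W- = 55 should equal n(n+1)/2 = 55.)
Step 4: Test statistic W = min(W+, W-) = 18.5.
Step 5: Ties in |d|, so use the tie-corrected normal approximation.
        E[W] = n(n+1)/4 = 10*11/4 = 27.5.
        Tie groups: |d|=1 (t=3), |d|=3 (t=2), |d|=4 (t=2), |d|=8 (t=2); sum(t^3 - t) = 42.
        Var[W] = n(n+1)(2n+1)/24 - sum(t^3-t)/48 = 2310/24 - 42/48 = 95.375.
        z = (W - E[W]) / sqrt(Var[W]) = (18.5 - 27.5) / 9.7660 = -0.9216.
        Two-sided p = 2*Phi(z) = 0.356756.
Step 6: alpha = 0.1. fail to reject H0.

W+ = 18.5, W- = 36.5, W = min = 18.5, p = 0.356756, fail to reject H0.


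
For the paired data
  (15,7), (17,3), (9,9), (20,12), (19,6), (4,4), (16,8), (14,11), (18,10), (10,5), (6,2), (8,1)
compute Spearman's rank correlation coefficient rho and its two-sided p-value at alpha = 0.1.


Step 1: Rank x and y separately (midranks; no ties here).
rank(x): 15->7, 17->9, 9->4, 20->12, 19->11, 4->1, 16->8, 14->6, 18->10, 10->5, 6->2, 8->3
rank(y): 7->7, 3->3, 9->9, 12->12, 6->6, 4->4, 8->8, 11->11, 10->10, 5->5, 2->2, 1->1
Step 2: d_i = R_x(i) - R_y(i); compute d_i^2.
  (7-7)^2=0, (9-3)^2=36, (4-9)^2=25, (12-12)^2=0, (11-6)^2=25, (1-4)^2=9, (8-8)^2=0, (6-11)^2=25, (10-10)^2=0, (5-5)^2=0, (2-2)^2=0, (3-1)^2=4
sum(d^2) = 124.
Step 3: rho = 1 - 6*124 / (12*(12^2 - 1)) = 1 - 744/1716 = 0.566434.
Step 4: Under H0, t = rho * sqrt((n-2)/(1-rho^2)) = 2.1735 ~ t(10).
Step 5: Two-sided p-value from the t-distribution with 10 df = 0.054842.
Step 6: alpha = 0.1. reject H0.

rho = 0.5664, p = 0.054842, reject H0 at alpha = 0.1.


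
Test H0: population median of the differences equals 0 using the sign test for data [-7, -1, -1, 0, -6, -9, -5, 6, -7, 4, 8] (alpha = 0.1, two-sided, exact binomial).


Step 1: Discard zero differences. Original n = 11; n_eff = number of nonzero differences = 10.
Nonzero differences (with sign): -7, -1, -1, -6, -9, -5, +6, -7, +4, +8
Step 2: Count signs: positive = 3, negative = 7.
Step 3: Under H0: P(positive) = 0.5, so the number of positives S ~ Bin(10, 0.5).
Step 4: Two-sided exact p-value = sum of Bin(10,0.5) probabilities at or below the observed probability = 0.343750.
Step 5: alpha = 0.1. fail to reject H0.

n_eff = 10, pos = 3, neg = 7, p = 0.343750, fail to reject H0.


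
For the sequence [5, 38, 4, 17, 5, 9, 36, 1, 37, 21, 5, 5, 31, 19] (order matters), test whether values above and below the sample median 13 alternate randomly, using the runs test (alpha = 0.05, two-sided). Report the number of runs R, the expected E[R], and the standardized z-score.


Step 1: Compute median = 13; label A = above, B = below.
Labels in order: BABABBABAABBAA  (n_A = 7, n_B = 7)
Step 2: Count runs R = 10.
Step 3: Under H0 (random ordering), E[R] = 2*n_A*n_B/(n_A+n_B) + 1 = 2*7*7/14 + 1 = 8.0000.
        Var[R] = 2*n_A*n_B*(2*n_A*n_B - n_A - n_B) / ((n_A+n_B)^2 * (n_A+n_B-1)) = 8232/2548 = 3.2308.
        SD[R] = 1.7974.
Step 4: Continuity-corrected z = (R - 0.5 - E[R]) / SD[R] = (10 - 0.5 - 8.0000) / 1.7974 = 0.8345.
Step 5: Two-sided p-value via normal approximation = 2*(1 - Phi(|z|)) = 0.403986.
Step 6: alpha = 0.05. fail to reject H0.

R = 10, z = 0.8345, p = 0.403986, fail to reject H0.


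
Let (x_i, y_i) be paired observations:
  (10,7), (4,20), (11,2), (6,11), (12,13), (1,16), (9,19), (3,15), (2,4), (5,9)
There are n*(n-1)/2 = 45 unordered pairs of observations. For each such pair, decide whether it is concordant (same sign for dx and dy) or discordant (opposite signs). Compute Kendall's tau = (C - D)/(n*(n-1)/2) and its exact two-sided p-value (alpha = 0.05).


Step 1: Enumerate the 45 unordered pairs (i,j) with i<j and classify each by sign(x_j-x_i) * sign(y_j-y_i).
  (1,2):dx=-6,dy=+13->D; (1,3):dx=+1,dy=-5->D; (1,4):dx=-4,dy=+4->D; (1,5):dx=+2,dy=+6->C
  (1,6):dx=-9,dy=+9->D; (1,7):dx=-1,dy=+12->D; (1,8):dx=-7,dy=+8->D; (1,9):dx=-8,dy=-3->C
  (1,10):dx=-5,dy=+2->D; (2,3):dx=+7,dy=-18->D; (2,4):dx=+2,dy=-9->D; (2,5):dx=+8,dy=-7->D
  (2,6):dx=-3,dy=-4->C; (2,7):dx=+5,dy=-1->D; (2,8):dx=-1,dy=-5->C; (2,9):dx=-2,dy=-16->C
  (2,10):dx=+1,dy=-11->D; (3,4):dx=-5,dy=+9->D; (3,5):dx=+1,dy=+11->C; (3,6):dx=-10,dy=+14->D
  (3,7):dx=-2,dy=+17->D; (3,8):dx=-8,dy=+13->D; (3,9):dx=-9,dy=+2->D; (3,10):dx=-6,dy=+7->D
  (4,5):dx=+6,dy=+2->C; (4,6):dx=-5,dy=+5->D; (4,7):dx=+3,dy=+8->C; (4,8):dx=-3,dy=+4->D
  (4,9):dx=-4,dy=-7->C; (4,10):dx=-1,dy=-2->C; (5,6):dx=-11,dy=+3->D; (5,7):dx=-3,dy=+6->D
  (5,8):dx=-9,dy=+2->D; (5,9):dx=-10,dy=-9->C; (5,10):dx=-7,dy=-4->C; (6,7):dx=+8,dy=+3->C
  (6,8):dx=+2,dy=-1->D; (6,9):dx=+1,dy=-12->D; (6,10):dx=+4,dy=-7->D; (7,8):dx=-6,dy=-4->C
  (7,9):dx=-7,dy=-15->C; (7,10):dx=-4,dy=-10->C; (8,9):dx=-1,dy=-11->C; (8,10):dx=+2,dy=-6->D
  (9,10):dx=+3,dy=+5->C
Step 2: C = 18, D = 27, total pairs = 45.
Step 3: tau = (C - D)/(n(n-1)/2) = (18 - 27)/45 = -0.200000.
Step 4: Exact two-sided p-value (enumerate n! = 3628800 permutations of y under H0): p = 0.484313.
Step 5: alpha = 0.05. fail to reject H0.

tau_b = -0.2000 (C=18, D=27), p = 0.484313, fail to reject H0.
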